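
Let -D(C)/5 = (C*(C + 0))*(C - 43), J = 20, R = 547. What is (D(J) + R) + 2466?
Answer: 49013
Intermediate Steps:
D(C) = -5*C**2*(-43 + C) (D(C) = -5*C*(C + 0)*(C - 43) = -5*C*C*(-43 + C) = -5*C**2*(-43 + C))
(D(J) + R) + 2466 = (5*20**2*(43 - 1*20) + 547) + 2466 = (5*400*(43 - 20) + 547) + 2466 = (5*400*23 + 547) + 2466 = (46000 + 547) + 2466 = 46547 + 2466 = 49013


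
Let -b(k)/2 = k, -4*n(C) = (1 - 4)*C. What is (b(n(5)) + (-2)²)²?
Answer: 49/4 ≈ 12.250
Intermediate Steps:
n(C) = 3*C/4 (n(C) = -(1 - 4)*C/4 = -(-3)*C/4 = 3*C/4)
b(k) = -2*k
(b(n(5)) + (-2)²)² = (-3*5/2 + (-2)²)² = (-2*15/4 + 4)² = (-15/2 + 4)² = (-7/2)² = 49/4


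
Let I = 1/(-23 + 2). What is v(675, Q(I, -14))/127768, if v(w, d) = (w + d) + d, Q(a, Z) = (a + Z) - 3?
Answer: 13459/2683128 ≈ 0.0050162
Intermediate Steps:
I = -1/21 (I = 1/(-21) = -1/21 ≈ -0.047619)
Q(a, Z) = -3 + Z + a (Q(a, Z) = (Z + a) - 3 = -3 + Z + a)
v(w, d) = w + 2*d (v(w, d) = (d + w) + d = w + 2*d)
v(675, Q(I, -14))/127768 = (675 + 2*(-3 - 14 - 1/21))/127768 = (675 + 2*(-358/21))*(1/127768) = (675 - 716/21)*(1/127768) = (13459/21)*(1/127768) = 13459/2683128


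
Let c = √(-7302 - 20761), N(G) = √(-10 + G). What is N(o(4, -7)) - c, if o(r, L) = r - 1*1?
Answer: I*(√7 - √28063) ≈ -164.87*I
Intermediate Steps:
o(r, L) = -1 + r (o(r, L) = r - 1 = -1 + r)
c = I*√28063 (c = √(-28063) = I*√28063 ≈ 167.52*I)
N(o(4, -7)) - c = √(-10 + (-1 + 4)) - I*√28063 = √(-10 + 3) - I*√28063 = √(-7) - I*√28063 = I*√7 - I*√28063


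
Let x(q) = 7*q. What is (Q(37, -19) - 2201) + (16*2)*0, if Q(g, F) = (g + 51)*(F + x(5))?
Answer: -793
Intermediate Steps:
Q(g, F) = (35 + F)*(51 + g) (Q(g, F) = (g + 51)*(F + 7*5) = (51 + g)*(F + 35) = (51 + g)*(35 + F) = (35 + F)*(51 + g))
(Q(37, -19) - 2201) + (16*2)*0 = ((1785 + 35*37 + 51*(-19) - 19*37) - 2201) + (16*2)*0 = ((1785 + 1295 - 969 - 703) - 2201) + 32*0 = (1408 - 2201) + 0 = -793 + 0 = -793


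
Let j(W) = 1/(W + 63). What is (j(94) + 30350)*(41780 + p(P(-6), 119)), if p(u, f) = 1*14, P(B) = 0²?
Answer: 199146362094/157 ≈ 1.2684e+9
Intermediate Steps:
P(B) = 0
p(u, f) = 14
j(W) = 1/(63 + W)
(j(94) + 30350)*(41780 + p(P(-6), 119)) = (1/(63 + 94) + 30350)*(41780 + 14) = (1/157 + 30350)*41794 = (4764951/157)*41794 = 199146362094/157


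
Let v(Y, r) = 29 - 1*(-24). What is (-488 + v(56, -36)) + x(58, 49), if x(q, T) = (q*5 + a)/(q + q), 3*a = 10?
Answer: -37625/87 ≈ -432.47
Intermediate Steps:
v(Y, r) = 53 (v(Y, r) = 29 + 24 = 53)
a = 10/3 (a = (1/3)*10 = 10/3 ≈ 3.3333)
x(q, T) = (10/3 + 5*q)/(2*q) (x(q, T) = (q*5 + 10/3)/(q + q) = (5*q + 10/3)/((2*q)) = (10/3 + 5*q)*(1/(2*q)) = (10/3 + 5*q)/(2*q))
(-488 + v(56, -36)) + x(58, 49) = (-488 + 53) + (5/6)*(2 + 3*58)/58 = -435 + (5/6)*(1/58)*(2 + 174) = -435 + (5/6)*(1/58)*176 = -435 + 220/87 = -37625/87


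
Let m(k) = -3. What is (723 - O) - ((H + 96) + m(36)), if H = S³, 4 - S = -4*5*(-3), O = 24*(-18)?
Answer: 176678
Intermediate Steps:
O = -432
S = -56 (S = 4 - (-4*5)*(-3) = 4 - (-20)*(-3) = 4 - 1*60 = 4 - 60 = -56)
H = -175616 (H = (-56)³ = -175616)
(723 - O) - ((H + 96) + m(36)) = (723 - 1*(-432)) - ((-175616 + 96) - 3) = (723 + 432) - (-175520 - 3) = 1155 - 1*(-175523) = 1155 + 175523 = 176678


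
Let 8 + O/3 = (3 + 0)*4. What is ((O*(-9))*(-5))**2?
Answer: 291600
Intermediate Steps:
O = 12 (O = -24 + 3*((3 + 0)*4) = -24 + 3*(3*4) = -24 + 3*12 = -24 + 36 = 12)
((O*(-9))*(-5))**2 = ((12*(-9))*(-5))**2 = (-108*(-5))**2 = 540**2 = 291600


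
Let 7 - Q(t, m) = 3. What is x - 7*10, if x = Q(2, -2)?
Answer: -66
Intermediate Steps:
Q(t, m) = 4 (Q(t, m) = 7 - 1*3 = 7 - 3 = 4)
x = 4
x - 7*10 = 4 - 7*10 = 4 - 70 = -66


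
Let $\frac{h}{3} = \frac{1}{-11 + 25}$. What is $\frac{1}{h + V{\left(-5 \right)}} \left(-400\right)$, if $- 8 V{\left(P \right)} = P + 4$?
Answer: $- \frac{22400}{19} \approx -1178.9$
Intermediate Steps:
$V{\left(P \right)} = - \frac{1}{2} - \frac{P}{8}$ ($V{\left(P \right)} = - \frac{P + 4}{8} = - \frac{4 + P}{8} = - \frac{1}{2} - \frac{P}{8}$)
$h = \frac{3}{14}$ ($h = \frac{3}{-11 + 25} = \frac{3}{14} \approx 0.21429$)
$\frac{1}{h + V{\left(-5 \right)}} \left(-400\right) = \frac{1}{\frac{3}{14} - - \frac{1}{8}} \left(-400\right) = \frac{1}{\frac{3}{14} + \left(- \frac{1}{2} + \frac{5}{8}\right)} \left(-400\right) = \frac{1}{\frac{3}{14} + \frac{1}{8}} \left(-400\right) = \frac{1}{\frac{19}{56}} \left(-400\right) = \frac{56}{19} \left(-400\right) = - \frac{22400}{19}$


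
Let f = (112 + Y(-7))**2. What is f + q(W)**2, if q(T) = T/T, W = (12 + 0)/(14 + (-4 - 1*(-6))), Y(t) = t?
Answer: 11026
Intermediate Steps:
W = 3/4 (W = 12/(14 + (-4 + 6)) = 12/(14 + 2) = 12/16 = 12*(1/16) = 3/4 ≈ 0.75000)
q(T) = 1
f = 11025 (f = (112 - 7)**2 = 105**2 = 11025)
f + q(W)**2 = 11025 + 1**2 = 11025 + 1 = 11026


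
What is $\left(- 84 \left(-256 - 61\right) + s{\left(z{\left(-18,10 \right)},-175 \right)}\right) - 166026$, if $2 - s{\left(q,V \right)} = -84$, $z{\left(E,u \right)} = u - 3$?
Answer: $-139312$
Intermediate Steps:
$z{\left(E,u \right)} = -3 + u$
$s{\left(q,V \right)} = 86$ ($s{\left(q,V \right)} = 2 - -84 = 2 + 84 = 86$)
$\left(- 84 \left(-256 - 61\right) + s{\left(z{\left(-18,10 \right)},-175 \right)}\right) - 166026 = \left(- 84 \left(-256 - 61\right) + 86\right) - 166026 = \left(\left(-84\right) \left(-317\right) + 86\right) - 166026 = \left(26628 + 86\right) - 166026 = 26714 - 166026 = -139312$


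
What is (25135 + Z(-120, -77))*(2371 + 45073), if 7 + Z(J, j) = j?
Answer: 1188519644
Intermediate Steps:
Z(J, j) = -7 + j
(25135 + Z(-120, -77))*(2371 + 45073) = (25135 + (-7 - 77))*(2371 + 45073) = (25135 - 84)*47444 = 25051*47444 = 1188519644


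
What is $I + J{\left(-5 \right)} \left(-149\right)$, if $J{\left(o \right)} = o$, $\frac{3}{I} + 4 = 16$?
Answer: $\frac{2981}{4} \approx 745.25$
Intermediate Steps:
$I = \frac{1}{4}$ ($I = \frac{3}{-4 + 16} = \frac{3}{12} = 3 \cdot \frac{1}{12} = \frac{1}{4} \approx 0.25$)
$I + J{\left(-5 \right)} \left(-149\right) = \frac{1}{4} - -745 = \frac{1}{4} + 745 = \frac{2981}{4}$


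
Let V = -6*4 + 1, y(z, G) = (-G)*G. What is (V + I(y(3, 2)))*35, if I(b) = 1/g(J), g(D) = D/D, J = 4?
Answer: -770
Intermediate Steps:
y(z, G) = -G²
V = -23 (V = -24 + 1 = -23)
g(D) = 1
I(b) = 1 (I(b) = 1/1 = 1)
(V + I(y(3, 2)))*35 = (-23 + 1)*35 = -22*35 = -770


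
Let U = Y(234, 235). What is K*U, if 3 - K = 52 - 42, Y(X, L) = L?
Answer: -1645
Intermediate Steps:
K = -7 (K = 3 - (52 - 42) = 3 - 1*10 = 3 - 10 = -7)
U = 235
K*U = -7*235 = -1645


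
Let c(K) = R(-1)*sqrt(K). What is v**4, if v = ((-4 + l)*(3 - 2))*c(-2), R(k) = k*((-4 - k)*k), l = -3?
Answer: 777924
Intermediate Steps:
R(k) = k**2*(-4 - k) (R(k) = k*(k*(-4 - k)) = k**2*(-4 - k))
c(K) = -3*sqrt(K) (c(K) = ((-1)**2*(-4 - 1*(-1)))*sqrt(K) = (1*(-4 + 1))*sqrt(K) = (1*(-3))*sqrt(K) = -3*sqrt(K))
v = 21*I*sqrt(2) (v = ((-4 - 3)*(3 - 2))*(-3*I*sqrt(2)) = (-7*1)*(-3*I*sqrt(2)) = -(-21)*I*sqrt(2) = 21*I*sqrt(2) ≈ 29.698*I)
v**4 = (21*I*sqrt(2))**4 = 777924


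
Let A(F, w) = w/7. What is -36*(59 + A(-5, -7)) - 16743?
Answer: -18831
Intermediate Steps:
A(F, w) = w/7 (A(F, w) = w*(1/7) = w/7)
-36*(59 + A(-5, -7)) - 16743 = -36*(59 + (1/7)*(-7)) - 16743 = -36*(59 - 1) - 16743 = -36*58 - 16743 = -2088 - 16743 = -18831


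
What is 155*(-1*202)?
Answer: -31310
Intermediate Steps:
155*(-1*202) = 155*(-202) = -31310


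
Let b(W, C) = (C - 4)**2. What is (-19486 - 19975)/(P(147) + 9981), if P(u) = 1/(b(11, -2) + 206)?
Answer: -9549562/2415403 ≈ -3.9536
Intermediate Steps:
b(W, C) = (-4 + C)**2
P(u) = 1/242 (P(u) = 1/((-4 - 2)**2 + 206) = 1/((-6)**2 + 206) = 1/(36 + 206) = 1/242)
(-19486 - 19975)/(P(147) + 9981) = (-19486 - 19975)/(1/242 + 9981) = -39461/2415403/242 = -39461*242/2415403 = -9549562/2415403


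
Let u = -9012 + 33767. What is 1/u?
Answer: 1/24755 ≈ 4.0396e-5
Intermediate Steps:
u = 24755
1/u = 1/24755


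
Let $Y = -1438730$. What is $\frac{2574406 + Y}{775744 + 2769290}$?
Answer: $\frac{567838}{1772517} \approx 0.32036$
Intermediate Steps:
$\frac{2574406 + Y}{775744 + 2769290} = \frac{2574406 - 1438730}{775744 + 2769290} = \frac{1135676}{3545034} = 1135676 \cdot \frac{1}{3545034} = \frac{567838}{1772517}$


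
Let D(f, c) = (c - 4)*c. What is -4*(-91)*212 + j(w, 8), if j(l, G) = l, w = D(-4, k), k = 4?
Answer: 77168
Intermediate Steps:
D(f, c) = c*(-4 + c) (D(f, c) = (-4 + c)*c = c*(-4 + c))
w = 0 (w = 4*(-4 + 4) = 4*0 = 0)
-4*(-91)*212 + j(w, 8) = -4*(-91)*212 + 0 = 364*212 + 0 = 77168 + 0 = 77168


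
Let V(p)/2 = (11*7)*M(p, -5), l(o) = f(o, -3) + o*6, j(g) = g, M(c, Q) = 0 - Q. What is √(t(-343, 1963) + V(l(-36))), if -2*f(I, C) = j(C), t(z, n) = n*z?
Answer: I*√672539 ≈ 820.08*I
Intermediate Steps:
M(c, Q) = -Q
f(I, C) = -C/2
l(o) = 3/2 + 6*o (l(o) = -½*(-3) + o*6 = 3/2 + 6*o)
V(p) = 770 (V(p) = 2*((11*7)*(-1*(-5))) = 2*(77*5) = 2*385 = 770)
√(t(-343, 1963) + V(l(-36))) = √(1963*(-343) + 770) = √(-673309 + 770) = √(-672539) = I*√672539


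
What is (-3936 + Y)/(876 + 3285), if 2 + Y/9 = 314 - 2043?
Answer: -6505/1387 ≈ -4.6900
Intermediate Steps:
Y = -15579 (Y = -18 + 9*(314 - 2043) = -18 + 9*(-1729) = -18 - 15561 = -15579)
(-3936 + Y)/(876 + 3285) = (-3936 - 15579)/(876 + 3285) = -19515/4161 = -19515*1/4161 = -6505/1387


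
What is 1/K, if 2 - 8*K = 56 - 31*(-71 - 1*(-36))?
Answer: -8/1139 ≈ -0.0070237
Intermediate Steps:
K = -1139/8 (K = 1/4 - (56 - 31*(-71 - 1*(-36)))/8 = 1/4 - (56 - 31*(-71 + 36))/8 = 1/4 - (56 - 31*(-35))/8 = 1/4 - (56 + 1085)/8 = 1/4 - 1/8*1141 = 1/4 - 1141/8 = -1139/8 ≈ -142.38)
1/K = 1/(-1139/8) = -8/1139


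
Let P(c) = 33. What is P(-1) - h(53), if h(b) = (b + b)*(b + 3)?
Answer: -5903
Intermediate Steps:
h(b) = 2*b*(3 + b) (h(b) = (2*b)*(3 + b) = 2*b*(3 + b))
P(-1) - h(53) = 33 - 2*53*(3 + 53) = 33 - 2*53*56 = 33 - 1*5936 = 33 - 5936 = -5903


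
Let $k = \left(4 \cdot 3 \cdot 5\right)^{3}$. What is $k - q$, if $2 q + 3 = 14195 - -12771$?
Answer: $\frac{405037}{2} \approx 2.0252 \cdot 10^{5}$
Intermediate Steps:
$k = 216000$ ($k = \left(12 \cdot 5\right)^{3} = 60^{3} = 216000$)
$q = \frac{26963}{2}$ ($q = - \frac{3}{2} + \frac{14195 - -12771}{2} = - \frac{3}{2} + \frac{14195 + 12771}{2} = - \frac{3}{2} + \frac{1}{2} \cdot 26966 = - \frac{3}{2} + 13483 = \frac{26963}{2} \approx 13482.0$)
$k - q = 216000 - \frac{26963}{2} = \frac{405037}{2}$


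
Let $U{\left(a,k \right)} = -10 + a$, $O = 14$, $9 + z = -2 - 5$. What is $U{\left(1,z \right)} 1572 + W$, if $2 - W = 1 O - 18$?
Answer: $-14142$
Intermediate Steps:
$z = -16$ ($z = -9 - 7 = -16$)
$W = 6$ ($W = 2 - \left(1 \cdot 14 - 18\right) = 2 - \left(14 - 18\right) = 2 - -4 = 2 + 4 = 6$)
$U{\left(1,z \right)} 1572 + W = \left(-10 + 1\right) 1572 + 6 = \left(-9\right) 1572 + 6 = -14148 + 6 = -14142$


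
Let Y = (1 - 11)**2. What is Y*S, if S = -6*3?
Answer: -1800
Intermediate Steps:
S = -18
Y = 100 (Y = (-10)**2 = 100)
Y*S = 100*(-18) = -1800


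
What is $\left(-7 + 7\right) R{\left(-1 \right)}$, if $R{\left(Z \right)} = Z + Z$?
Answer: $0$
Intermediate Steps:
$R{\left(Z \right)} = 2 Z$
$\left(-7 + 7\right) R{\left(-1 \right)} = \left(-7 + 7\right) 2 \left(-1\right) = 0 \left(-2\right) = 0$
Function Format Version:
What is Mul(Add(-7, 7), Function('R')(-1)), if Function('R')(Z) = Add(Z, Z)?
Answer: 0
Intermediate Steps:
Function('R')(Z) = Mul(2, Z)
Mul(Add(-7, 7), Function('R')(-1)) = Mul(Add(-7, 7), Mul(2, -1)) = Mul(0, -2) = 0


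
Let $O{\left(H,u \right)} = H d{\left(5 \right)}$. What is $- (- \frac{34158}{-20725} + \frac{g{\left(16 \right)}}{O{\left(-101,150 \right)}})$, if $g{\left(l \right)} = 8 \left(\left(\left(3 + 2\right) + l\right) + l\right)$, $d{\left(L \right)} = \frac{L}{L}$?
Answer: $\frac{2684642}{2093225} \approx 1.2825$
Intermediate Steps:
$d{\left(L \right)} = 1$
$O{\left(H,u \right)} = H$ ($O{\left(H,u \right)} = H 1 = H$)
$g{\left(l \right)} = 40 + 16 l$ ($g{\left(l \right)} = 8 \left(\left(5 + l\right) + l\right) = 8 \left(5 + 2 l\right) = 40 + 16 l$)
$- (- \frac{34158}{-20725} + \frac{g{\left(16 \right)}}{O{\left(-101,150 \right)}}) = - (- \frac{34158}{-20725} + \frac{40 + 16 \cdot 16}{-101}) = - (\left(-34158\right) \left(- \frac{1}{20725}\right) + \left(40 + 256\right) \left(- \frac{1}{101}\right)) = - (\frac{34158}{20725} + 296 \left(- \frac{1}{101}\right)) = - (\frac{34158}{20725} - \frac{296}{101}) = \left(-1\right) \left(- \frac{2684642}{2093225}\right) = \frac{2684642}{2093225}$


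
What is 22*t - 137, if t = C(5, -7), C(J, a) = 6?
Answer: -5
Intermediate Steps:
t = 6
22*t - 137 = 22*6 - 137 = 132 - 137 = -5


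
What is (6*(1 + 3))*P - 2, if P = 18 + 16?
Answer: 814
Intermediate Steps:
P = 34
(6*(1 + 3))*P - 2 = (6*(1 + 3))*34 - 2 = (6*4)*34 - 2 = 24*34 - 2 = 816 - 2 = 814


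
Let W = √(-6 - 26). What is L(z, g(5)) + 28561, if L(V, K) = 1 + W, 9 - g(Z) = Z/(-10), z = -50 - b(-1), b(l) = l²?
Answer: 28562 + 4*I*√2 ≈ 28562.0 + 5.6569*I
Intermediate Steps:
z = -51 (z = -50 - 1*(-1)² = -50 - 1*1 = -50 - 1 = -51)
W = 4*I*√2 (W = √(-32) = 4*I*√2 ≈ 5.6569*I)
g(Z) = 9 + Z/10 (g(Z) = 9 - Z/(-10) = 9 - Z*(-1)/10 = 9 - (-1)*Z/10 = 9 + Z/10)
L(V, K) = 1 + 4*I*√2
L(z, g(5)) + 28561 = (1 + 4*I*√2) + 28561 = 28562 + 4*I*√2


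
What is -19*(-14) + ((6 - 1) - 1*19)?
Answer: 252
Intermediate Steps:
-19*(-14) + ((6 - 1) - 1*19) = 266 + (5 - 19) = 266 - 14 = 252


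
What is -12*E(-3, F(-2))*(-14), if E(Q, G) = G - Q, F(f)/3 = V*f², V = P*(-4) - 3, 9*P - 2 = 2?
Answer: -9128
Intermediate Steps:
P = 4/9 (P = 2/9 + (⅑)*2 = 2/9 + 2/9 = 4/9 ≈ 0.44444)
V = -43/9 (V = (4/9)*(-4) - 3 = -16/9 - 3 = -43/9 ≈ -4.7778)
F(f) = -43*f²/3 (F(f) = 3*(-43*f²/9) = -43*f²/3)
-12*E(-3, F(-2))*(-14) = -12*(-43/3*(-2)² - 1*(-3))*(-14) = -12*(-43/3*4 + 3)*(-14) = -12*(-172/3 + 3)*(-14) = -12*(-163/3)*(-14) = 652*(-14) = -9128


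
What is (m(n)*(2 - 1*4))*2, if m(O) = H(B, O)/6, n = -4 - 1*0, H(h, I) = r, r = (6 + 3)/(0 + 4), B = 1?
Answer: -3/2 ≈ -1.5000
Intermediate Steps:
r = 9/4 ≈ 2.2500
H(h, I) = 9/4
n = -4 (n = -4 + 0 = -4)
m(O) = 3/8 (m(O) = (9/4)/6 = (9/4)*(⅙) = 3/8)
(m(n)*(2 - 1*4))*2 = (3*(2 - 1*4)/8)*2 = (3*(2 - 4)/8)*2 = ((3/8)*(-2))*2 = -¾*2 = -3/2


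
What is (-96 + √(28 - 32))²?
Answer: 9212 - 384*I ≈ 9212.0 - 384.0*I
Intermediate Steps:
(-96 + √(28 - 32))² = (-96 + √(-4))² = (-96 + 2*I)²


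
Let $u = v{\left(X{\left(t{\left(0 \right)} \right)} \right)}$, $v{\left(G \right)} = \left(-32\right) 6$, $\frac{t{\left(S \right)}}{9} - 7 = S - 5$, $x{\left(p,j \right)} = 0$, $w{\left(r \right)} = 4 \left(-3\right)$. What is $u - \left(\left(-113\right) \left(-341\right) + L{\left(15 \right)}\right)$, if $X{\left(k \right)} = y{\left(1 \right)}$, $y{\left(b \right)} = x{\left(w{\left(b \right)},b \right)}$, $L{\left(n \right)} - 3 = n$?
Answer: $-38743$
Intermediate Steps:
$w{\left(r \right)} = -12$
$L{\left(n \right)} = 3 + n$
$t{\left(S \right)} = 18 + 9 S$ ($t{\left(S \right)} = 63 + 9 \left(S - 5\right) = 63 + 9 \left(-5 + S\right) = 63 + \left(-45 + 9 S\right) = 18 + 9 S$)
$y{\left(b \right)} = 0$
$X{\left(k \right)} = 0$
$v{\left(G \right)} = -192$
$u = -192$
$u - \left(\left(-113\right) \left(-341\right) + L{\left(15 \right)}\right) = -192 - \left(\left(-113\right) \left(-341\right) + \left(3 + 15\right)\right) = -192 - \left(38533 + 18\right) = -192 - 38551 = -38743$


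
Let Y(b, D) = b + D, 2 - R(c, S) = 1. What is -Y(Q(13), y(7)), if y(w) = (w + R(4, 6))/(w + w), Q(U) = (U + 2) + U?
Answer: -200/7 ≈ -28.571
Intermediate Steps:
Q(U) = 2 + 2*U (Q(U) = (2 + U) + U = 2 + 2*U)
R(c, S) = 1 (R(c, S) = 2 - 1*1 = 2 - 1 = 1)
y(w) = (1 + w)/(2*w) (y(w) = (w + 1)/(w + w) = (1 + w)/((2*w)) = (1 + w)*(1/(2*w)) = (1 + w)/(2*w))
Y(b, D) = D + b
-Y(Q(13), y(7)) = -((1/2)*(1 + 7)/7 + (2 + 2*13)) = -((1/2)*(1/7)*8 + (2 + 26)) = -(4/7 + 28) = -1*200/7 = -200/7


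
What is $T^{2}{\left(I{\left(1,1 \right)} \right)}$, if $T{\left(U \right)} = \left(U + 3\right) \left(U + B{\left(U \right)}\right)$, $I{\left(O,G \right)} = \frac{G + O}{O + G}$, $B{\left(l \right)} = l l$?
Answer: $64$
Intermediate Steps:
$B{\left(l \right)} = l^{2}$
$I{\left(O,G \right)} = 1$ ($I{\left(O,G \right)} = \frac{G + O}{G + O} = 1$)
$T{\left(U \right)} = \left(3 + U\right) \left(U + U^{2}\right)$ ($T{\left(U \right)} = \left(U + 3\right) \left(U + U^{2}\right) = \left(3 + U\right) \left(U + U^{2}\right)$)
$T^{2}{\left(I{\left(1,1 \right)} \right)} = \left(1 \left(3 + 1^{2} + 4 \cdot 1\right)\right)^{2} = \left(1 \left(3 + 1 + 4\right)\right)^{2} = \left(1 \cdot 8\right)^{2} = 8^{2} = 64$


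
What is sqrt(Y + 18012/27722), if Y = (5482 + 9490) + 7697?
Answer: 7*sqrt(88886919835)/13861 ≈ 150.56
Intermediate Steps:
Y = 22669 (Y = 14972 + 7697 = 22669)
sqrt(Y + 18012/27722) = sqrt(22669 + 18012/27722) = sqrt(22669 + 18012*(1/27722)) = sqrt(22669 + 9006/13861) = sqrt(314224015/13861) = 7*sqrt(88886919835)/13861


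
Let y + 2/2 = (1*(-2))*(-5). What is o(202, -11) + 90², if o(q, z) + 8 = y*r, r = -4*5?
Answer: 7912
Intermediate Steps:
r = -20
y = 9 (y = -1 + (1*(-2))*(-5) = -1 - 2*(-5) = -1 + 10 = 9)
o(q, z) = -188 (o(q, z) = -8 + 9*(-20) = -8 - 180 = -188)
o(202, -11) + 90² = -188 + 90² = -188 + 8100 = 7912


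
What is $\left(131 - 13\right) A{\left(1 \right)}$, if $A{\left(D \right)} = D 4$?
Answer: $472$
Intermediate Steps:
$A{\left(D \right)} = 4 D$
$\left(131 - 13\right) A{\left(1 \right)} = \left(131 - 13\right) 4 \cdot 1 = 118 \cdot 4 = 472$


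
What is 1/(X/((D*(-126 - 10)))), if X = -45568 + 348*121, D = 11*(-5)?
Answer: -374/173 ≈ -2.1618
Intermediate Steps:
D = -55
X = -3460 (X = -45568 + 42108 = -3460)
1/(X/((D*(-126 - 10)))) = 1/(-3460*(-1/(55*(-126 - 10)))) = 1/(-3460/((-55*(-136)))) = 1/(-3460/7480) = 1/(-3460*1/7480) = 1/(-173/374) = -374/173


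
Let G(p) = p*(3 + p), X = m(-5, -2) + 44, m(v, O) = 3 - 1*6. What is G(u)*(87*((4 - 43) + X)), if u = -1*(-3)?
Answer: 3132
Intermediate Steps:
m(v, O) = -3 (m(v, O) = 3 - 6 = -3)
X = 41 (X = -3 + 44 = 41)
u = 3
G(u)*(87*((4 - 43) + X)) = (3*(3 + 3))*(87*((4 - 43) + 41)) = (3*6)*(87*(-39 + 41)) = 18*(87*2) = 18*174 = 3132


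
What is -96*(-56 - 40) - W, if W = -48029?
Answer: 57245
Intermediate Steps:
-96*(-56 - 40) - W = -96*(-56 - 40) - 1*(-48029) = -96*(-96) + 48029 = 9216 + 48029 = 57245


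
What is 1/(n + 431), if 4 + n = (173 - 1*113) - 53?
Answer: 1/434 ≈ 0.0023041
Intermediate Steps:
n = 3 (n = -4 + ((173 - 1*113) - 53) = -4 + ((173 - 113) - 53) = -4 + (60 - 53) = -4 + 7 = 3)
1/(n + 431) = 1/(3 + 431) = 1/434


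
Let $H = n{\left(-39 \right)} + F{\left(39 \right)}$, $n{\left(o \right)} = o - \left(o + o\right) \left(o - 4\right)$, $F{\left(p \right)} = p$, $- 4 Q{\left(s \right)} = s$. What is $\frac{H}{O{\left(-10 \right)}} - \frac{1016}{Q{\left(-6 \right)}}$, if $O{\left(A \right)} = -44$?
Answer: $- \frac{39673}{66} \approx -601.11$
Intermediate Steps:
$Q{\left(s \right)} = - \frac{s}{4}$
$n{\left(o \right)} = o - 2 o \left(-4 + o\right)$
$H = -3354$ ($H = - 39 \left(9 - -78\right) + 39 = - 39 \left(9 + 78\right) + 39 = \left(-39\right) 87 + 39 = -3393 + 39 = -3354$)
$\frac{H}{O{\left(-10 \right)}} - \frac{1016}{Q{\left(-6 \right)}} = - \frac{3354}{-44} - \frac{1016}{\left(- \frac{1}{4}\right) \left(-6\right)} = \left(-3354\right) \left(- \frac{1}{44}\right) - \frac{1016}{\frac{3}{2}} = \frac{1677}{22} - \frac{2032}{3} = - \frac{39673}{66}$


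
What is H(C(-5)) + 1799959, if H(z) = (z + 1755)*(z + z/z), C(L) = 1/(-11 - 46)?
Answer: 5853668695/3249 ≈ 1.8017e+6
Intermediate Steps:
C(L) = -1/57 (C(L) = 1/(-57) = -1/57)
H(z) = (1 + z)*(1755 + z) (H(z) = (1755 + z)*(z + 1) = (1755 + z)*(1 + z) = (1 + z)*(1755 + z))
H(C(-5)) + 1799959 = (1755 + (-1/57)² + 1756*(-1/57)) + 1799959 = (1755 + 1/3249 - 1756/57) + 1799959 = 5601904/3249 + 1799959 = 5853668695/3249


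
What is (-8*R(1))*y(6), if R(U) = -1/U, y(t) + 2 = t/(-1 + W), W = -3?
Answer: -28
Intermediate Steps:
y(t) = -2 - t/4 (y(t) = -2 + t/(-1 - 3) = -2 + t/(-4) = -2 - t/4)
(-8*R(1))*y(6) = (-(-8)/1)*(-2 - ¼*6) = (-(-8))*(-2 - 3/2) = -8*(-1)*(-7/2) = 8*(-7/2) = -28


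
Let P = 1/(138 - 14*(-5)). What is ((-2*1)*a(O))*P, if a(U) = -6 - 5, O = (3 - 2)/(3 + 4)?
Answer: 11/104 ≈ 0.10577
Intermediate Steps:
O = 1/7 ≈ 0.14286
P = 1/208 (P = 1/(138 + 70) = 1/208 ≈ 0.0048077)
a(U) = -11
((-2*1)*a(O))*P = (-2*1*(-11))*(1/208) = -2*(-11)*(1/208) = 22*(1/208) = 11/104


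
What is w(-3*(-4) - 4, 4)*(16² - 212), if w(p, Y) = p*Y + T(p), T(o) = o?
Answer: 1760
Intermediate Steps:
w(p, Y) = p + Y*p (w(p, Y) = p*Y + p = Y*p + p = p + Y*p)
w(-3*(-4) - 4, 4)*(16² - 212) = ((-3*(-4) - 4)*(1 + 4))*(16² - 212) = ((12 - 4)*5)*(256 - 212) = (8*5)*44 = 40*44 = 1760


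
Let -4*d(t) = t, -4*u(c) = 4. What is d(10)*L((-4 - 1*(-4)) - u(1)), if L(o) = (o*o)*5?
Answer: -25/2 ≈ -12.500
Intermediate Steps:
u(c) = -1 (u(c) = -¼*4 = -1)
d(t) = -t/4
L(o) = 5*o² (L(o) = o²*5 = 5*o²)
d(10)*L((-4 - 1*(-4)) - u(1)) = (-¼*10)*(5*((-4 - 1*(-4)) - 1*(-1))²) = -25*((-4 + 4) + 1)²/2 = -25*(0 + 1)²/2 = -25*1²/2 = -25/2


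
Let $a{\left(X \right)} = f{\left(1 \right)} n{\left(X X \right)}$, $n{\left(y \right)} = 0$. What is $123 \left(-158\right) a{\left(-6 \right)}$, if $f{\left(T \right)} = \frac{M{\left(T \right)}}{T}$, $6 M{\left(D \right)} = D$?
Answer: $0$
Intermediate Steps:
$M{\left(D \right)} = \frac{D}{6}$
$f{\left(T \right)} = \frac{1}{6}$ ($f{\left(T \right)} = \frac{\frac{1}{6} T}{T} = \frac{1}{6}$)
$a{\left(X \right)} = 0$ ($a{\left(X \right)} = \frac{1}{6} \cdot 0 = 0$)
$123 \left(-158\right) a{\left(-6 \right)} = 123 \left(-158\right) 0 = \left(-19434\right) 0 = 0$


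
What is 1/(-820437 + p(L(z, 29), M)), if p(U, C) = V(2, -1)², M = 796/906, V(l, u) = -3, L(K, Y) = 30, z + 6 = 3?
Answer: -1/820428 ≈ -1.2189e-6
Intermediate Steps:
z = -3 (z = -6 + 3 = -3)
M = 398/453 (M = 796*(1/906) = 398/453 ≈ 0.87859)
p(U, C) = 9 (p(U, C) = (-3)² = 9)
1/(-820437 + p(L(z, 29), M)) = 1/(-820437 + 9) = 1/(-820428) = -1/820428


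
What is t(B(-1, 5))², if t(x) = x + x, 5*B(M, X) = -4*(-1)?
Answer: 64/25 ≈ 2.5600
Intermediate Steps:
B(M, X) = ⅘ (B(M, X) = (-4*(-1))/5 = (⅕)*4 = ⅘)
t(x) = 2*x
t(B(-1, 5))² = (2*(⅘))² = (8/5)² = 64/25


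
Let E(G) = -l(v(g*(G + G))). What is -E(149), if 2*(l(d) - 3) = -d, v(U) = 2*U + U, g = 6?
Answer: -2679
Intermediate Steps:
v(U) = 3*U
l(d) = 3 - d/2 (l(d) = 3 + (-d)/2 = 3 - d/2)
E(G) = -3 + 18*G (E(G) = -(3 - 3*6*(G + G)/2) = -(3 - 3*6*(2*G)/2) = -(3 - 3*12*G/2) = -(3 - 18*G) = -3 + 18*G)
-E(149) = -(-3 + 18*149) = -(-3 + 2682) = -1*2679 = -2679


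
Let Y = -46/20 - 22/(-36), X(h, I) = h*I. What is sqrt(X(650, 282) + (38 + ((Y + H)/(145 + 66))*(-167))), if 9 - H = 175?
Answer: 2*sqrt(459466872265)/3165 ≈ 428.33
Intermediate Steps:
X(h, I) = I*h
H = -166 (H = 9 - 1*175 = 9 - 175 = -166)
Y = -76/45 (Y = -46*1/20 - 22*(-1/36) = -23/10 + 11/18 = -76/45 ≈ -1.6889)
sqrt(X(650, 282) + (38 + ((Y + H)/(145 + 66))*(-167))) = sqrt(282*650 + (38 + ((-76/45 - 166)/(145 + 66))*(-167))) = sqrt(183300 + (38 - 7546/45/211*(-167))) = sqrt(183300 + (38 - 7546/45*1/211*(-167))) = sqrt(183300 + (38 - 7546/9495*(-167))) = sqrt(183300 + (38 + 1260182/9495)) = sqrt(183300 + 1620992/9495) = sqrt(1742054492/9495) = 2*sqrt(459466872265)/3165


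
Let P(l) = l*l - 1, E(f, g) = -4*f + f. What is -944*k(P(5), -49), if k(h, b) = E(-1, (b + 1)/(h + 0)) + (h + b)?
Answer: 20768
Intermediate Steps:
E(f, g) = -3*f
P(l) = -1 + l² (P(l) = l² - 1 = -1 + l²)
k(h, b) = 3 + b + h (k(h, b) = -3*(-1) + (h + b) = 3 + (b + h) = 3 + b + h)
-944*k(P(5), -49) = -944*(3 - 49 + (-1 + 5²)) = -944*(3 - 49 + (-1 + 25)) = -944*(3 - 49 + 24) = -944*(-22) = 20768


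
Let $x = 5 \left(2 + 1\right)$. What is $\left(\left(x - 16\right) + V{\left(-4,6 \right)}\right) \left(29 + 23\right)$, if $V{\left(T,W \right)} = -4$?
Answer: $-260$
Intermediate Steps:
$x = 15$ ($x = 5 \cdot 3 = 15$)
$\left(\left(x - 16\right) + V{\left(-4,6 \right)}\right) \left(29 + 23\right) = \left(\left(15 - 16\right) - 4\right) \left(29 + 23\right) = \left(-1 - 4\right) 52 = \left(-5\right) 52 = -260$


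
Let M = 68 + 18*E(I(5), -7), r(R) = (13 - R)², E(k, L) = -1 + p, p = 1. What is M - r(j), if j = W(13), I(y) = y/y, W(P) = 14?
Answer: 67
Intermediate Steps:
I(y) = 1
E(k, L) = 0 (E(k, L) = -1 + 1 = 0)
j = 14
M = 68 (M = 68 + 18*0 = 68 + 0 = 68)
M - r(j) = 68 - (-13 + 14)² = 68 - 1*1² = 68 - 1*1 = 68 - 1 = 67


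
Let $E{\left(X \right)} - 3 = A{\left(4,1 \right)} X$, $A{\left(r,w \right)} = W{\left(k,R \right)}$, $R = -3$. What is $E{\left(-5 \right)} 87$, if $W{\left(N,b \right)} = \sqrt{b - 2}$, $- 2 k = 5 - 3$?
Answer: $261 - 435 i \sqrt{5} \approx 261.0 - 972.69 i$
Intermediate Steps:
$k = -1$ ($k = - \frac{5 - 3}{2} = \left(- \frac{1}{2}\right) 2 = -1$)
$W{\left(N,b \right)} = \sqrt{-2 + b}$
$A{\left(r,w \right)} = i \sqrt{5}$ ($A{\left(r,w \right)} = \sqrt{-2 - 3} = \sqrt{-5} = i \sqrt{5}$)
$E{\left(X \right)} = 3 + i X \sqrt{5}$ ($E{\left(X \right)} = 3 + i \sqrt{5} X = 3 + i X \sqrt{5}$)
$E{\left(-5 \right)} 87 = \left(3 + i \left(-5\right) \sqrt{5}\right) 87 = \left(3 - 5 i \sqrt{5}\right) 87 = 261 - 435 i \sqrt{5}$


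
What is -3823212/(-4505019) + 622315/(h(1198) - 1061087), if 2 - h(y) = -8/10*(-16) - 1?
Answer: 2088761866561/7967102074732 ≈ 0.26217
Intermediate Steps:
h(y) = -49/5 (h(y) = 2 - (-8/10*(-16) - 1) = 2 - (-8*⅒*(-16) - 1) = 2 - (-⅘*(-16) - 1) = 2 - (64/5 - 1) = 2 - 1*59/5 = 2 - 59/5 = -49/5)
-3823212/(-4505019) + 622315/(h(1198) - 1061087) = -3823212/(-4505019) + 622315/(-49/5 - 1061087) = -3823212*(-1/4505019) + 622315/(-5305484/5) = 1274404/1501673 + 622315*(-5/5305484) = 1274404/1501673 - 3111575/5305484 = 2088761866561/7967102074732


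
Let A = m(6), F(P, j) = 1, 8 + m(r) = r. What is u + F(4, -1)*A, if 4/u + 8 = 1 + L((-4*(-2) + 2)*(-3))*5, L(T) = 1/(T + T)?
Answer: -218/85 ≈ -2.5647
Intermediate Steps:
m(r) = -8 + r
A = -2 (A = -8 + 6 = -2)
L(T) = 1/(2*T)
u = -48/85 (u = 4/(-8 + (1 + (1/(2*(((-4*(-2) + 2)*(-3)))))*5)) = 4/(-8 + (1 + (1/(2*(((8 + 2)*(-3)))))*5)) = 4/(-8 + (1 + (1/(2*((10*(-3)))))*5)) = 4/(-8 + (1 + ((½)/(-30))*5)) = 4/(-8 + (1 + ((½)*(-1/30))*5)) = 4/(-8 + (1 - 1/60*5)) = 4/(-8 + (1 - 1/12)) = 4/(-8 + 11/12) = 4/(-85/12) = 4*(-12/85) = -48/85 ≈ -0.56471)
u + F(4, -1)*A = -48/85 + 1*(-2) = -48/85 - 2 = -218/85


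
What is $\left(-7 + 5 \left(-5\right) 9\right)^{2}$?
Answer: $53824$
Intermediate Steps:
$\left(-7 + 5 \left(-5\right) 9\right)^{2} = \left(-7 - 225\right)^{2} = \left(-232\right)^{2} = 53824$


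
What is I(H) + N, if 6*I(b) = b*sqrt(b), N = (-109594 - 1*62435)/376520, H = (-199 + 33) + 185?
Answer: -172029/376520 + 19*sqrt(19)/6 ≈ 13.346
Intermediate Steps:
H = 19 (H = -166 + 185 = 19)
N = -172029/376520 (N = (-109594 - 62435)*(1/376520) = -172029*1/376520 = -172029/376520 ≈ -0.45689)
I(b) = b**(3/2)/6 (I(b) = (b*sqrt(b))/6 = b**(3/2)/6)
I(H) + N = 19**(3/2)/6 - 172029/376520 = (19*sqrt(19))/6 - 172029/376520 = 19*sqrt(19)/6 - 172029/376520 = -172029/376520 + 19*sqrt(19)/6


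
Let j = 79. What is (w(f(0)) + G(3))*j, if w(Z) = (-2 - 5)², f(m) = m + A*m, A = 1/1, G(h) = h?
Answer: 4108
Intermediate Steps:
A = 1
f(m) = 2*m (f(m) = m + 1*m = m + m = 2*m)
w(Z) = 49 (w(Z) = (-7)² = 49)
(w(f(0)) + G(3))*j = (49 + 3)*79 = 52*79 = 4108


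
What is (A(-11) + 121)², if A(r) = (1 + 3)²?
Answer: 18769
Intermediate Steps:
A(r) = 16 (A(r) = 4² = 16)
(A(-11) + 121)² = (16 + 121)² = 137² = 18769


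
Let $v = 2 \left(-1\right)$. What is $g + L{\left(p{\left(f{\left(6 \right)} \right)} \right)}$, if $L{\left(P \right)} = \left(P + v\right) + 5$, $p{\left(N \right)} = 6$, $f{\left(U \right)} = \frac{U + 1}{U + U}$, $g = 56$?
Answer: $65$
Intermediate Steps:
$f{\left(U \right)} = \frac{1 + U}{2 U}$
$v = -2$
$L{\left(P \right)} = 3 + P$ ($L{\left(P \right)} = \left(P - 2\right) + 5 = \left(-2 + P\right) + 5 = 3 + P$)
$g + L{\left(p{\left(f{\left(6 \right)} \right)} \right)} = 56 + \left(3 + 6\right) = 56 + 9 = 65$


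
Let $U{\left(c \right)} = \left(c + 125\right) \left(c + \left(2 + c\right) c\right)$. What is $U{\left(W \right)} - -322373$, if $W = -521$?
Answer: $-106549315$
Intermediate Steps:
$U{\left(c \right)} = \left(125 + c\right) \left(c + c \left(2 + c\right)\right)$
$U{\left(W \right)} - -322373 = - 521 \left(375 + \left(-521\right)^{2} + 128 \left(-521\right)\right) - -322373 = - 521 \left(375 + 271441 - 66688\right) + 322373 = \left(-521\right) 205128 + 322373 = -106871688 + 322373 = -106549315$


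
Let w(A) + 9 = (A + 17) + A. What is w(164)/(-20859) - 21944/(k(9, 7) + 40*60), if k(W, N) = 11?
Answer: -152846664/16763683 ≈ -9.1177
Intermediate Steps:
w(A) = 8 + 2*A (w(A) = -9 + ((A + 17) + A) = -9 + ((17 + A) + A) = -9 + (17 + 2*A) = 8 + 2*A)
w(164)/(-20859) - 21944/(k(9, 7) + 40*60) = (8 + 2*164)/(-20859) - 21944/(11 + 40*60) = (8 + 328)*(-1/20859) - 21944/(11 + 2400) = 336*(-1/20859) - 21944/2411 = -112/6953 - 21944*1/2411 = -112/6953 - 21944/2411 = -152846664/16763683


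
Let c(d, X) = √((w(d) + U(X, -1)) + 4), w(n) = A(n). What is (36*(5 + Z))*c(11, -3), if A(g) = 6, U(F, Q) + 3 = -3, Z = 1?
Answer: 432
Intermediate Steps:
U(F, Q) = -6 (U(F, Q) = -3 - 3 = -6)
w(n) = 6
c(d, X) = 2 (c(d, X) = √((6 - 6) + 4) = √(0 + 4) = √4 = 2)
(36*(5 + Z))*c(11, -3) = (36*(5 + 1))*2 = (36*6)*2 = 216*2 = 432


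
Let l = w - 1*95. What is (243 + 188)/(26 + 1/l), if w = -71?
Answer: 71546/4315 ≈ 16.581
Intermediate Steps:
l = -166 (l = -71 - 1*95 = -71 - 95 = -166)
(243 + 188)/(26 + 1/l) = (243 + 188)/(26 + 1/(-166)) = 431/(26 - 1/166) = 431/(4315/166) = 431*(166/4315) = 71546/4315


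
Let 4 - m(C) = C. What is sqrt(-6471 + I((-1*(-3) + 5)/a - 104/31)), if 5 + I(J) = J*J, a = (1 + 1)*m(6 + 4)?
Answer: 2*I*sqrt(13967762)/93 ≈ 80.373*I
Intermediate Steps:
m(C) = 4 - C
a = -12 (a = (1 + 1)*(4 - (6 + 4)) = 2*(4 - 1*10) = 2*(4 - 10) = 2*(-6) = -12)
I(J) = -5 + J**2 (I(J) = -5 + J*J = -5 + J**2)
sqrt(-6471 + I((-1*(-3) + 5)/a - 104/31)) = sqrt(-6471 + (-5 + ((-1*(-3) + 5)/(-12) - 104/31)**2)) = sqrt(-6471 + (-5 + ((3 + 5)*(-1/12) - 104*1/31)**2)) = sqrt(-6471 + (-5 + (8*(-1/12) - 104/31)**2)) = sqrt(-6471 + (-5 + (-2/3 - 104/31)**2)) = sqrt(-6471 + (-5 + (-374/93)**2)) = sqrt(-6471 + (-5 + 139876/8649)) = sqrt(-6471 + 96631/8649) = sqrt(-55871048/8649) = 2*I*sqrt(13967762)/93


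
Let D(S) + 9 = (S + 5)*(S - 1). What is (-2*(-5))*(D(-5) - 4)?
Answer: -130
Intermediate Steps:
D(S) = -9 + (-1 + S)*(5 + S) (D(S) = -9 + (S + 5)*(S - 1) = -9 + (5 + S)*(-1 + S) = -9 + (-1 + S)*(5 + S))
(-2*(-5))*(D(-5) - 4) = (-2*(-5))*((-14 + (-5)² + 4*(-5)) - 4) = 10*((-14 + 25 - 20) - 4) = 10*(-9 - 4) = 10*(-13) = -130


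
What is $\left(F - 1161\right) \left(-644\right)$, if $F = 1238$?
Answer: $-49588$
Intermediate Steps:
$\left(F - 1161\right) \left(-644\right) = \left(1238 - 1161\right) \left(-644\right) = 77 \left(-644\right) = -49588$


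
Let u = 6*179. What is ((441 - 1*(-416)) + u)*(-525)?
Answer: -1013775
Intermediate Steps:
u = 1074
((441 - 1*(-416)) + u)*(-525) = ((441 - 1*(-416)) + 1074)*(-525) = ((441 + 416) + 1074)*(-525) = (857 + 1074)*(-525) = 1931*(-525) = -1013775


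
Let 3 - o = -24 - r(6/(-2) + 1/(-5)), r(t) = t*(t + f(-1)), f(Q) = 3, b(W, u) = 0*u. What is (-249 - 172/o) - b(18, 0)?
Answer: -176359/691 ≈ -255.22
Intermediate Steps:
b(W, u) = 0
r(t) = t*(3 + t) (r(t) = t*(t + 3) = t*(3 + t))
o = 691/25 (o = 3 - (-24 - (6/(-2) + 1/(-5))*(3 + (6/(-2) + 1/(-5)))) = 3 - (-24 - (6*(-1/2) + 1*(-1/5))*(3 + (6*(-1/2) + 1*(-1/5)))) = 3 - (-24 - (-3 - 1/5)*(3 + (-3 - 1/5))) = 3 - (-24 - (-16)*(3 - 16/5)/5) = 3 - (-24 - (-16)*(-1)/(5*5)) = 3 - (-24 - 1*16/25) = 3 - (-24 - 16/25) = 3 - 1*(-616/25) = 3 + 616/25 = 691/25 ≈ 27.640)
(-249 - 172/o) - b(18, 0) = (-249 - 172/691/25) - 1*0 = (-249 - 172*25/691) + 0 = (-249 - 1*4300/691) + 0 = (-249 - 4300/691) + 0 = -176359/691 + 0 = -176359/691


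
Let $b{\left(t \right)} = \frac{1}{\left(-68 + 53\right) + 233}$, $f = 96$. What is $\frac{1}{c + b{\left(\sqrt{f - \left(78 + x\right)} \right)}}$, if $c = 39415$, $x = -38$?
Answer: $\frac{218}{8592471} \approx 2.5371 \cdot 10^{-5}$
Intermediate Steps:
$b{\left(t \right)} = \frac{1}{218}$ ($b{\left(t \right)} = \frac{1}{-15 + 233} = \frac{1}{218}$)
$\frac{1}{c + b{\left(\sqrt{f - \left(78 + x\right)} \right)}} = \frac{1}{39415 + \frac{1}{218}} = \frac{1}{\frac{8592471}{218}} = \frac{218}{8592471}$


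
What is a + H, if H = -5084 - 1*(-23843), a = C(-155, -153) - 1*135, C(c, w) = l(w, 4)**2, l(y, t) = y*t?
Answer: 393168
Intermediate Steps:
l(y, t) = t*y
C(c, w) = 16*w**2 (C(c, w) = (4*w)**2 = 16*w**2)
a = 374409 (a = 16*(-153)**2 - 1*135 = 16*23409 - 135 = 374544 - 135 = 374409)
H = 18759 (H = -5084 + 23843 = 18759)
a + H = 374409 + 18759 = 393168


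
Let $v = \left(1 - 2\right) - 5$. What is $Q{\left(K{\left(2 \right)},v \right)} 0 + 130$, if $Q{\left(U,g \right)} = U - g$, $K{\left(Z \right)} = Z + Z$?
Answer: $130$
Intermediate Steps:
$K{\left(Z \right)} = 2 Z$
$v = -6$ ($v = -1 - 5 = -6$)
$Q{\left(K{\left(2 \right)},v \right)} 0 + 130 = \left(2 \cdot 2 - -6\right) 0 + 130 = \left(4 + 6\right) 0 + 130 = 10 \cdot 0 + 130 = 0 + 130 = 130$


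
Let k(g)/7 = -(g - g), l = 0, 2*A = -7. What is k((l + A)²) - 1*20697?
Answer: -20697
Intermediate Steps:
A = -7/2 (A = (½)*(-7) = -7/2 ≈ -3.5000)
k(g) = 0 (k(g) = 7*(-(g - g)) = 7*(-1*0) = 7*0 = 0)
k((l + A)²) - 1*20697 = 0 - 1*20697 = 0 - 20697 = -20697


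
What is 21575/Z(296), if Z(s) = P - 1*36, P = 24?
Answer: -21575/12 ≈ -1797.9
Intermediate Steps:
Z(s) = -12 (Z(s) = 24 - 1*36 = 24 - 36 = -12)
21575/Z(296) = 21575/(-12) = 21575*(-1/12) = -21575/12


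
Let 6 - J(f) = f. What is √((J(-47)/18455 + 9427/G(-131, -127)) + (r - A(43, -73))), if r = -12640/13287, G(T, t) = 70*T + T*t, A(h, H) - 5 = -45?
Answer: 2*√3754293727840470808678965/610331635065 ≈ 6.3493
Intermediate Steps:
J(f) = 6 - f
A(h, H) = -40 (A(h, H) = 5 - 45 = -40)
r = -12640/13287 (r = -12640*1/13287 = -12640/13287 ≈ -0.95131)
√((J(-47)/18455 + 9427/G(-131, -127)) + (r - A(43, -73))) = √(((6 - 1*(-47))/18455 + 9427/((-131*(70 - 127)))) + (-12640/13287 - 1*(-40))) = √(((6 + 47)*(1/18455) + 9427/((-131*(-57)))) + (-12640/13287 + 40)) = √((53*(1/18455) + 9427/7467) + 518840/13287) = √((53/18455 + 9427*(1/7467)) + 518840/13287) = √((53/18455 + 9427/7467) + 518840/13287) = √(174371036/137803485 + 518840/13287) = √(24604942704244/610331635065) = 2*√3754293727840470808678965/610331635065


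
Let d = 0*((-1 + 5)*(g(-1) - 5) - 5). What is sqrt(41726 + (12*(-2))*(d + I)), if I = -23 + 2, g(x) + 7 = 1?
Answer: sqrt(42230) ≈ 205.50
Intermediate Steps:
g(x) = -6 (g(x) = -7 + 1 = -6)
I = -21
d = 0 (d = 0*((-1 + 5)*(-6 - 5) - 5) = 0*(4*(-11) - 5) = 0*(-44 - 5) = 0*(-49) = 0)
sqrt(41726 + (12*(-2))*(d + I)) = sqrt(41726 + (12*(-2))*(0 - 21)) = sqrt(41726 - 24*(-21)) = sqrt(41726 + 504) = sqrt(42230)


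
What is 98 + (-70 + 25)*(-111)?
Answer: 5093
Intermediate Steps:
98 + (-70 + 25)*(-111) = 98 - 45*(-111) = 98 + 4995 = 5093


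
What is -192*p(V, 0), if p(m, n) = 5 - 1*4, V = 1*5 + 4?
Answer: -192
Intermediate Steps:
V = 9 (V = 5 + 4 = 9)
p(m, n) = 1 (p(m, n) = 5 - 4 = 1)
-192*p(V, 0) = -192*1 = -192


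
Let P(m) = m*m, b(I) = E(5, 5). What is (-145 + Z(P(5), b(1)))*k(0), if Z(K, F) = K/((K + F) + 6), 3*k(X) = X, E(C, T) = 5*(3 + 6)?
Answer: 0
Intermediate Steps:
E(C, T) = 45 (E(C, T) = 5*9 = 45)
b(I) = 45
k(X) = X/3
P(m) = m²
Z(K, F) = K/(6 + F + K) (Z(K, F) = K/((F + K) + 6) = K/(6 + F + K))
(-145 + Z(P(5), b(1)))*k(0) = (-145 + 5²/(6 + 45 + 5²))*((⅓)*0) = (-145 + 25/(6 + 45 + 25))*0 = (-145 + 25/76)*0 = -10995/76*0 = 0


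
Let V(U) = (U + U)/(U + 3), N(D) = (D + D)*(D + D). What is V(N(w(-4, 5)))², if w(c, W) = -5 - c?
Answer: 64/49 ≈ 1.3061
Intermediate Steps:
N(D) = 4*D² (N(D) = (2*D)*(2*D) = 4*D²)
V(U) = 2*U/(3 + U) (V(U) = (2*U)/(3 + U) = 2*U/(3 + U))
V(N(w(-4, 5)))² = (2*(4*(-5 - 1*(-4))²)/(3 + 4*(-5 - 1*(-4))²))² = (2*(4*(-5 + 4)²)/(3 + 4*(-5 + 4)²))² = (2*(4*(-1)²)/(3 + 4*(-1)²))² = (2*(4*1)/(3 + 4*1))² = (2*4/(3 + 4))² = (2*4/7)² = (2*4*(⅐))² = (8/7)² = 64/49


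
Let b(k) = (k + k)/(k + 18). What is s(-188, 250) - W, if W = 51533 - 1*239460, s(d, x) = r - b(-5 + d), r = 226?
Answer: 32926389/175 ≈ 1.8815e+5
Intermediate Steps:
b(k) = 2*k/(18 + k) (b(k) = (2*k)/(18 + k) = 2*k/(18 + k))
s(d, x) = 226 - 2*(-5 + d)/(13 + d) (s(d, x) = 226 - 2*(-5 + d)/(18 + (-5 + d)) = 226 - 2*(-5 + d)/(13 + d))
W = -187927 (W = 51533 - 239460 = -187927)
s(-188, 250) - W = 4*(737 + 56*(-188))/(13 - 188) - 1*(-187927) = 4*(737 - 10528)/(-175) + 187927 = 4*(-1/175)*(-9791) + 187927 = 39164/175 + 187927 = 32926389/175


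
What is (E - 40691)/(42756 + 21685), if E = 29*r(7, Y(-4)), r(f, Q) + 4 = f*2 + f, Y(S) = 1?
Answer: -40198/64441 ≈ -0.62380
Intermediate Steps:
r(f, Q) = -4 + 3*f (r(f, Q) = -4 + (f*2 + f) = -4 + (2*f + f) = -4 + 3*f)
E = 493 (E = 29*(-4 + 3*7) = 29*(-4 + 21) = 29*17 = 493)
(E - 40691)/(42756 + 21685) = (493 - 40691)/(42756 + 21685) = -40198/64441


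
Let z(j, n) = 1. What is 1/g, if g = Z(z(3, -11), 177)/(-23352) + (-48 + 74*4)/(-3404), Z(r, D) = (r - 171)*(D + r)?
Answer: 4968138/6075859 ≈ 0.81769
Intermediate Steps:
Z(r, D) = (-171 + r)*(D + r)
g = 6075859/4968138 (g = (1² - 171*177 - 171*1 + 177*1)/(-23352) + (-48 + 74*4)/(-3404) = (1 - 30267 - 171 + 177)*(-1/23352) + (-48 + 296)*(-1/3404) = -30260*(-1/23352) + 248*(-1/3404) = 7565/5838 - 62/851 = 6075859/4968138 ≈ 1.2230)
1/g = 1/(6075859/4968138) = 4968138/6075859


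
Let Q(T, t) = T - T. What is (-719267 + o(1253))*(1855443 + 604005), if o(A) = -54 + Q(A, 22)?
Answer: -1769132594808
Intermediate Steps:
Q(T, t) = 0
o(A) = -54 (o(A) = -54 + 0 = -54)
(-719267 + o(1253))*(1855443 + 604005) = (-719267 - 54)*(1855443 + 604005) = -719321*2459448 = -1769132594808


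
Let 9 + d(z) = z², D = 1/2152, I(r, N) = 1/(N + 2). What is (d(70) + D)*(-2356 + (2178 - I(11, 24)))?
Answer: -48722229357/55952 ≈ -8.7079e+5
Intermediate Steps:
I(r, N) = 1/(2 + N)
D = 1/2152 ≈ 0.00046468
d(z) = -9 + z²
(d(70) + D)*(-2356 + (2178 - I(11, 24))) = ((-9 + 70²) + 1/2152)*(-2356 + (2178 - 1/(2 + 24))) = ((-9 + 4900) + 1/2152)*(-2356 + (2178 - 1/26)) = (4891 + 1/2152)*(-2356 + (2178 - 1*1/26)) = 10525433*(-2356 + (2178 - 1/26))/2152 = 10525433*(-2356 + 56627/26)/2152 = (10525433/2152)*(-4629/26) = -48722229357/55952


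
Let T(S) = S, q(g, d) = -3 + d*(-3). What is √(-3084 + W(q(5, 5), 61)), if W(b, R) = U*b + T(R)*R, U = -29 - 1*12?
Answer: 5*√55 ≈ 37.081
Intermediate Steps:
q(g, d) = -3 - 3*d
U = -41 (U = -29 - 12 = -41)
W(b, R) = R² - 41*b (W(b, R) = -41*b + R*R = -41*b + R² = R² - 41*b)
√(-3084 + W(q(5, 5), 61)) = √(-3084 + (61² - 41*(-3 - 3*5))) = √(-3084 + (3721 - 41*(-3 - 15))) = √(-3084 + (3721 - 41*(-18))) = √(-3084 + (3721 + 738)) = √(-3084 + 4459) = √1375 = 5*√55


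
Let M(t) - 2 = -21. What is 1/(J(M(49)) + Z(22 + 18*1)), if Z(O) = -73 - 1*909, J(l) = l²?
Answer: -1/621 ≈ -0.0016103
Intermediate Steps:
M(t) = -19 (M(t) = 2 - 21 = -19)
Z(O) = -982 (Z(O) = -73 - 909 = -982)
1/(J(M(49)) + Z(22 + 18*1)) = 1/((-19)² - 982) = 1/(361 - 982) = 1/(-621) = -1/621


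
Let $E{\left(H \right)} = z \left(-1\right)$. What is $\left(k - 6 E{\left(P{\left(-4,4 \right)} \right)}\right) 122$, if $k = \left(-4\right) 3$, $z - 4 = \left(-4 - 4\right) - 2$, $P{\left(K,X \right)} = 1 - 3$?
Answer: $-5856$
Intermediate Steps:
$P{\left(K,X \right)} = -2$ ($P{\left(K,X \right)} = 1 - 3 = -2$)
$z = -6$ ($z = 4 - 10 = -6$)
$k = -12$
$E{\left(H \right)} = 6$ ($E{\left(H \right)} = \left(-6\right) \left(-1\right) = 6$)
$\left(k - 6 E{\left(P{\left(-4,4 \right)} \right)}\right) 122 = \left(-12 + \left(0 - 36\right)\right) 122 = \left(-12 - 36\right) 122 = \left(-48\right) 122 = -5856$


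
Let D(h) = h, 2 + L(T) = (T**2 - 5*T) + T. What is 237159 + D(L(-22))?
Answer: 237729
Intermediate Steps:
L(T) = -2 + T**2 - 4*T (L(T) = -2 + ((T**2 - 5*T) + T) = -2 + (T**2 - 4*T) = -2 + T**2 - 4*T)
237159 + D(L(-22)) = 237159 + (-2 + (-22)**2 - 4*(-22)) = 237159 + (-2 + 484 + 88) = 237159 + 570 = 237729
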